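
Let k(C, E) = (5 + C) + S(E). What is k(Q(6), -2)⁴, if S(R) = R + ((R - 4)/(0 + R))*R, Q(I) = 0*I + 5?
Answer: 16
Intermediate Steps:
Q(I) = 5 (Q(I) = 0 + 5 = 5)
S(R) = -4 + 2*R (S(R) = R + ((-4 + R)/R)*R = R + (-4 + R) = -4 + 2*R)
k(C, E) = 1 + C + 2*E (k(C, E) = (5 + C) + (-4 + 2*E) = 1 + C + 2*E)
k(Q(6), -2)⁴ = (1 + 5 + 2*(-2))⁴ = (1 + 5 - 4)⁴ = 2⁴ = 16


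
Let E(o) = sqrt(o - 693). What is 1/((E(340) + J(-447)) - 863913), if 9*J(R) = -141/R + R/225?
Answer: -8738767504574325/7549536477471600670426 - 10115330625*I*sqrt(353)/7549536477471600670426 ≈ -1.1575e-6 - 2.5174e-11*I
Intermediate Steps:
J(R) = -47/(3*R) + R/2025 (J(R) = (-141/R + R/225)/9 = -47/(3*R) + R/2025)
E(o) = sqrt(-693 + o)
1/((E(340) + J(-447)) - 863913) = 1/((sqrt(-693 + 340) + (1/2025)*(-31725 + (-447)**2)/(-447)) - 863913) = 1/((sqrt(-353) + (1/2025)*(-1/447)*(-31725 + 199809)) - 863913) = 1/((I*sqrt(353) + (1/2025)*(-1/447)*168084) - 863913) = 1/((I*sqrt(353) - 18676/100575) - 863913) = 1/((-18676/100575 + I*sqrt(353)) - 863913) = 1/(-86888068651/100575 + I*sqrt(353))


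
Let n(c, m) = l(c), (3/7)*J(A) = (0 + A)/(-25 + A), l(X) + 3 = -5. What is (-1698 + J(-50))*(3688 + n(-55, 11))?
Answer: -56186240/9 ≈ -6.2429e+6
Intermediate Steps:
l(X) = -8 (l(X) = -3 - 5 = -8)
J(A) = 7*A/(3*(-25 + A)) (J(A) = 7*((0 + A)/(-25 + A))/3 = 7*(A/(-25 + A))/3 = 7*A/(3*(-25 + A)))
n(c, m) = -8
(-1698 + J(-50))*(3688 + n(-55, 11)) = (-1698 + (7/3)*(-50)/(-25 - 50))*(3688 - 8) = (-1698 + (7/3)*(-50)/(-75))*3680 = (-1698 + (7/3)*(-50)*(-1/75))*3680 = (-1698 + 14/9)*3680 = -15268/9*3680 = -56186240/9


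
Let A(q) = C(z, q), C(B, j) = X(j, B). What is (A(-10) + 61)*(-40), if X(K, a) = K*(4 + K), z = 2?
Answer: -4840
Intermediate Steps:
C(B, j) = j*(4 + j)
A(q) = q*(4 + q)
(A(-10) + 61)*(-40) = (-10*(4 - 10) + 61)*(-40) = (-10*(-6) + 61)*(-40) = (60 + 61)*(-40) = 121*(-40) = -4840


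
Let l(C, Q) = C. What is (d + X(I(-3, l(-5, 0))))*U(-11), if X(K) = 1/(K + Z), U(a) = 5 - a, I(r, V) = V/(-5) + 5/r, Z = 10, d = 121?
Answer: 13564/7 ≈ 1937.7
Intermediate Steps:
I(r, V) = 5/r - V/5 (I(r, V) = V*(-⅕) + 5/r = -V/5 + 5/r = 5/r - V/5)
X(K) = 1/(10 + K) (X(K) = 1/(K + 10) = 1/(10 + K))
(d + X(I(-3, l(-5, 0))))*U(-11) = (121 + 1/(10 + (5/(-3) - ⅕*(-5))))*(5 - 1*(-11)) = (121 + 1/(10 + (5*(-⅓) + 1)))*(5 + 11) = (121 + 1/(10 + (-5/3 + 1)))*16 = (121 + 1/(10 - ⅔))*16 = (121 + 1/(28/3))*16 = (121 + 3/28)*16 = (3391/28)*16 = 13564/7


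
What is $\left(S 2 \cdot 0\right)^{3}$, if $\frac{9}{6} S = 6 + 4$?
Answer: $0$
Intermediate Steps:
$S = \frac{20}{3}$ ($S = \frac{2 \left(6 + 4\right)}{3} = \frac{2}{3} \cdot 10 = \frac{20}{3} \approx 6.6667$)
$\left(S 2 \cdot 0\right)^{3} = \left(\frac{20}{3} \cdot 2 \cdot 0\right)^{3} = \left(\frac{40}{3} \cdot 0\right)^{3} = 0^{3} = 0$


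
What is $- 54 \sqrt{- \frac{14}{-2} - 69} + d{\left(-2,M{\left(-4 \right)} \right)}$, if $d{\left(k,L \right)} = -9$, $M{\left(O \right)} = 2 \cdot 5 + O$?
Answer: $-9 - 54 i \sqrt{62} \approx -9.0 - 425.2 i$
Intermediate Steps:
$M{\left(O \right)} = 10 + O$
$- 54 \sqrt{- \frac{14}{-2} - 69} + d{\left(-2,M{\left(-4 \right)} \right)} = - 54 \sqrt{- \frac{14}{-2} - 69} - 9 = - 54 \sqrt{\left(-14\right) \left(- \frac{1}{2}\right) - 69} - 9 = - 54 \sqrt{7 - 69} - 9 = - 54 \sqrt{-62} - 9 = - 54 i \sqrt{62} - 9 = -9 - 54 i \sqrt{62}$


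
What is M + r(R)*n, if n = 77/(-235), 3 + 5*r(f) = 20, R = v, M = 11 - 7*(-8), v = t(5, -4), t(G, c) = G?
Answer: 77416/1175 ≈ 65.886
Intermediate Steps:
v = 5
M = 67 (M = 11 + 56 = 67)
R = 5
r(f) = 17/5 (r(f) = -⅗ + (⅕)*20 = -⅗ + 4 = 17/5)
n = -77/235 (n = 77*(-1/235) = -77/235 ≈ -0.32766)
M + r(R)*n = 67 + (17/5)*(-77/235) = 67 - 1309/1175 = 77416/1175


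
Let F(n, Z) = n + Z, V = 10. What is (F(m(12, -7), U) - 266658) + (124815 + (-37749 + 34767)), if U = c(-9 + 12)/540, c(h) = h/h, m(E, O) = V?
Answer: -78200099/540 ≈ -1.4482e+5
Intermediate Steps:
m(E, O) = 10
c(h) = 1
U = 1/540 ≈ 0.0018519
F(n, Z) = Z + n
(F(m(12, -7), U) - 266658) + (124815 + (-37749 + 34767)) = ((1/540 + 10) - 266658) + (124815 + (-37749 + 34767)) = (5401/540 - 266658) + (124815 - 2982) = -143989919/540 + 121833 = -78200099/540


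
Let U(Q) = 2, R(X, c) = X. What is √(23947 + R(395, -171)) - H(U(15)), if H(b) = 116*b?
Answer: -232 + √24342 ≈ -75.981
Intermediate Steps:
√(23947 + R(395, -171)) - H(U(15)) = √(23947 + 395) - 116*2 = √24342 - 1*232 = √24342 - 232 = -232 + √24342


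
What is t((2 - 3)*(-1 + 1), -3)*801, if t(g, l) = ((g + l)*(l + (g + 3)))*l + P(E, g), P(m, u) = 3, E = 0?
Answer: 2403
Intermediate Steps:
t(g, l) = 3 + l*(g + l)*(3 + g + l) (t(g, l) = ((g + l)*(l + (g + 3)))*l + 3 = ((g + l)*(l + (3 + g)))*l + 3 = ((g + l)*(3 + g + l))*l + 3 = l*(g + l)*(3 + g + l) + 3 = 3 + l*(g + l)*(3 + g + l))
t((2 - 3)*(-1 + 1), -3)*801 = (3 + (-3)³ + 3*(-3)² - 3*(-1 + 1)²*(2 - 3)² + 2*((2 - 3)*(-1 + 1))*(-3)² + 3*((2 - 3)*(-1 + 1))*(-3))*801 = (3 - 27 + 3*9 - 3*(-1*0)² + 2*(-1*0)*9 + 3*(-1*0)*(-3))*801 = (3 - 27 + 27 - 3*0² + 2*0*9 + 3*0*(-3))*801 = (3 - 27 + 27 - 3*0 + 0 + 0)*801 = (3 - 27 + 27 + 0 + 0 + 0)*801 = 3*801 = 2403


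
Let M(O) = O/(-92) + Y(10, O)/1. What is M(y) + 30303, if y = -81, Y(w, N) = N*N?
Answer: 3391569/92 ≈ 36865.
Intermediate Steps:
Y(w, N) = N**2
M(O) = O**2 - O/92 (M(O) = O/(-92) + O**2/1 = O*(-1/92) + O**2*1 = -O/92 + O**2 = O**2 - O/92)
M(y) + 30303 = -81*(-1/92 - 81) + 30303 = -81*(-7453/92) + 30303 = 603693/92 + 30303 = 3391569/92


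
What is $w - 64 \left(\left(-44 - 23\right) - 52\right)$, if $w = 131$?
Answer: $7747$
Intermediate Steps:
$w - 64 \left(\left(-44 - 23\right) - 52\right) = 131 - 64 \left(\left(-44 - 23\right) - 52\right) = 131 - 64 \left(-67 - 52\right) = 131 - -7616 = 131 + 7616 = 7747$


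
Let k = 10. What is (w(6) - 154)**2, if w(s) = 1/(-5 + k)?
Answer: 591361/25 ≈ 23654.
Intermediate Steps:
w(s) = 1/5 (w(s) = 1/(-5 + 10) = 1/5)
(w(6) - 154)**2 = (1/5 - 154)**2 = (-769/5)**2 = 591361/25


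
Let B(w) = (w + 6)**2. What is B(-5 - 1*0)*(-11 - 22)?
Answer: -33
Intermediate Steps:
B(w) = (6 + w)**2
B(-5 - 1*0)*(-11 - 22) = (6 + (-5 - 1*0))**2*(-11 - 22) = (6 + (-5 + 0))**2*(-33) = (6 - 5)**2*(-33) = 1**2*(-33) = 1*(-33) = -33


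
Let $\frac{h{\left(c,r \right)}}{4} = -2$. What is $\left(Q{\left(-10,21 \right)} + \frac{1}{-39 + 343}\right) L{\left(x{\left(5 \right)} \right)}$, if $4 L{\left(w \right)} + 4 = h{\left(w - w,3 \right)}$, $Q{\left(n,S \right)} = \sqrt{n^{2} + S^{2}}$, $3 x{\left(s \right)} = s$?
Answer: $- \frac{3}{304} - 3 \sqrt{541} \approx -69.788$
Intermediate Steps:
$x{\left(s \right)} = \frac{s}{3}$
$Q{\left(n,S \right)} = \sqrt{S^{2} + n^{2}}$
$h{\left(c,r \right)} = -8$ ($h{\left(c,r \right)} = 4 \left(-2\right) = -8$)
$L{\left(w \right)} = -3$ ($L{\left(w \right)} = -1 + \frac{1}{4} \left(-8\right) = -1 - 2 = -3$)
$\left(Q{\left(-10,21 \right)} + \frac{1}{-39 + 343}\right) L{\left(x{\left(5 \right)} \right)} = \left(\sqrt{21^{2} + \left(-10\right)^{2}} + \frac{1}{-39 + 343}\right) \left(-3\right) = \left(\sqrt{441 + 100} + \frac{1}{304}\right) \left(-3\right) = \left(\sqrt{541} + \frac{1}{304}\right) \left(-3\right) = \left(\frac{1}{304} + \sqrt{541}\right) \left(-3\right) = - \frac{3}{304} - 3 \sqrt{541}$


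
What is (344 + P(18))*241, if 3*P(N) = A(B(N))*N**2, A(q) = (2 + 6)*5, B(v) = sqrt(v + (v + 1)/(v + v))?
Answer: 1124024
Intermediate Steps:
B(v) = sqrt(v + (1 + v)/(2*v)) (B(v) = sqrt(v + (1 + v)/((2*v))) = sqrt(v + (1 + v)*(1/(2*v))) = sqrt(v + (1 + v)/(2*v)))
A(q) = 40 (A(q) = 8*5 = 40)
P(N) = 40*N**2/3 (P(N) = (40*N**2)/3 = 40*N**2/3)
(344 + P(18))*241 = (344 + (40/3)*18**2)*241 = (344 + (40/3)*324)*241 = (344 + 4320)*241 = 4664*241 = 1124024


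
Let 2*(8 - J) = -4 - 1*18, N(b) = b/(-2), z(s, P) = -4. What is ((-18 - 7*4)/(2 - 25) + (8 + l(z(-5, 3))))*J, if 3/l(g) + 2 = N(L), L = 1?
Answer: 836/5 ≈ 167.20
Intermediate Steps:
N(b) = -b/2 (N(b) = b*(-1/2) = -b/2)
l(g) = -6/5 (l(g) = 3/(-2 - 1/2*1) = 3/(-2 - 1/2) = 3/(-5/2) = 3*(-2/5) = -6/5)
J = 19 (J = 8 - (-4 - 1*18)/2 = 8 - (-4 - 18)/2 = 8 - 1/2*(-22) = 8 + 11 = 19)
((-18 - 7*4)/(2 - 25) + (8 + l(z(-5, 3))))*J = ((-18 - 7*4)/(2 - 25) + (8 - 6/5))*19 = ((-18 - 28)/(-23) + 34/5)*19 = (-46*(-1/23) + 34/5)*19 = (2 + 34/5)*19 = (44/5)*19 = 836/5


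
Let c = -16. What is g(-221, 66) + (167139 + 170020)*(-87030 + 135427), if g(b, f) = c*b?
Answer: 16317487659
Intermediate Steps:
g(b, f) = -16*b
g(-221, 66) + (167139 + 170020)*(-87030 + 135427) = -16*(-221) + (167139 + 170020)*(-87030 + 135427) = 3536 + 337159*48397 = 3536 + 16317484123 = 16317487659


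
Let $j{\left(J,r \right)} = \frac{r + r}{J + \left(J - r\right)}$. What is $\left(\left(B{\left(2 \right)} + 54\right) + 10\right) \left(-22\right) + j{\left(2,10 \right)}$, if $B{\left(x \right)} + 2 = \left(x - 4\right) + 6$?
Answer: $- \frac{4366}{3} \approx -1455.3$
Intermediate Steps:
$j{\left(J,r \right)} = \frac{2 r}{- r + 2 J}$
$B{\left(x \right)} = x$ ($B{\left(x \right)} = -2 + \left(\left(x - 4\right) + 6\right) = -2 + \left(\left(-4 + x\right) + 6\right) = -2 + \left(2 + x\right) = x$)
$\left(\left(B{\left(2 \right)} + 54\right) + 10\right) \left(-22\right) + j{\left(2,10 \right)} = \left(\left(2 + 54\right) + 10\right) \left(-22\right) + 2 \cdot 10 \frac{1}{\left(-1\right) 10 + 2 \cdot 2} = \left(56 + 10\right) \left(-22\right) + 2 \cdot 10 \frac{1}{-10 + 4} = 66 \left(-22\right) + 2 \cdot 10 \frac{1}{-6} = -1452 + 2 \cdot 10 \left(- \frac{1}{6}\right) = -1452 - \frac{10}{3} = - \frac{4366}{3}$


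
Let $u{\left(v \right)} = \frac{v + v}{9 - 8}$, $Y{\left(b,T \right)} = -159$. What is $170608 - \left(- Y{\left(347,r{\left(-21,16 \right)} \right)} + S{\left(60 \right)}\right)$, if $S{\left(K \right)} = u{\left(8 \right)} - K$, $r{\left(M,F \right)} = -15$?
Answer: $170493$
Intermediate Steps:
$u{\left(v \right)} = 2 v$ ($u{\left(v \right)} = \frac{2 v}{1} = 2 v 1 = 2 v$)
$S{\left(K \right)} = 16 - K$ ($S{\left(K \right)} = 2 \cdot 8 - K = 16 - K$)
$170608 - \left(- Y{\left(347,r{\left(-21,16 \right)} \right)} + S{\left(60 \right)}\right) = 170608 - \left(175 - 60\right) = 170608 - 115 = 170493$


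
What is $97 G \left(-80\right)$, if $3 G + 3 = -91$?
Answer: $\frac{729440}{3} \approx 2.4315 \cdot 10^{5}$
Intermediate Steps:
$G = - \frac{94}{3}$ ($G = -1 + \frac{1}{3} \left(-91\right) = -1 - \frac{91}{3} = - \frac{94}{3} \approx -31.333$)
$97 G \left(-80\right) = 97 \left(- \frac{94}{3}\right) \left(-80\right) = \left(- \frac{9118}{3}\right) \left(-80\right) = \frac{729440}{3}$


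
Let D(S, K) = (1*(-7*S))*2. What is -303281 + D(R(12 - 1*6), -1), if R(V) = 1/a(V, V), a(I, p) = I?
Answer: -909850/3 ≈ -3.0328e+5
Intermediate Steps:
R(V) = 1/V
D(S, K) = -14*S (D(S, K) = -7*S*2 = -14*S)
-303281 + D(R(12 - 1*6), -1) = -303281 - 14/(12 - 1*6) = -303281 - 14/(12 - 6) = -303281 - 14/6 = -303281 - 14*⅙ = -303281 - 7/3 = -909850/3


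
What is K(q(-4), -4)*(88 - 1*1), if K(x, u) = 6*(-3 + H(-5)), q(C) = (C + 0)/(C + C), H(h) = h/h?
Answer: -1044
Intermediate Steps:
H(h) = 1
q(C) = 1/2 (q(C) = C/((2*C)) = C*(1/(2*C)) = 1/2)
K(x, u) = -12 (K(x, u) = 6*(-3 + 1) = 6*(-2) = -12)
K(q(-4), -4)*(88 - 1*1) = -12*(88 - 1*1) = -12*(88 - 1) = -12*87 = -1044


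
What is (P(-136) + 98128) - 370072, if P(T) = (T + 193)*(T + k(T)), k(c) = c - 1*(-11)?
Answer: -286821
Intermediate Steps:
k(c) = 11 + c (k(c) = c + 11 = 11 + c)
P(T) = (11 + 2*T)*(193 + T) (P(T) = (T + 193)*(T + (11 + T)) = (193 + T)*(11 + 2*T) = (11 + 2*T)*(193 + T))
(P(-136) + 98128) - 370072 = ((2123 + 2*(-136)² + 397*(-136)) + 98128) - 370072 = ((2123 + 2*18496 - 53992) + 98128) - 370072 = ((2123 + 36992 - 53992) + 98128) - 370072 = (-14877 + 98128) - 370072 = 83251 - 370072 = -286821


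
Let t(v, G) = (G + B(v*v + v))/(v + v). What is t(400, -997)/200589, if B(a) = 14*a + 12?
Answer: 149641/10698080 ≈ 0.013988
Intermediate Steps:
B(a) = 12 + 14*a
t(v, G) = (12 + G + 14*v + 14*v²)/(2*v) (t(v, G) = (G + (12 + 14*(v*v + v)))/(v + v) = (G + (12 + 14*(v² + v)))/((2*v)) = (G + (12 + 14*(v + v²)))*(1/(2*v)) = (G + (12 + (14*v + 14*v²)))*(1/(2*v)) = (G + (12 + 14*v + 14*v²))*(1/(2*v)) = (12 + G + 14*v + 14*v²)*(1/(2*v)) = (12 + G + 14*v + 14*v²)/(2*v))
t(400, -997)/200589 = ((½)*(12 - 997 + 14*400*(1 + 400))/400)/200589 = ((½)*(1/400)*(12 - 997 + 14*400*401))*(1/200589) = ((½)*(1/400)*(12 - 997 + 2245600))*(1/200589) = ((½)*(1/400)*2244615)*(1/200589) = (448923/160)*(1/200589) = 149641/10698080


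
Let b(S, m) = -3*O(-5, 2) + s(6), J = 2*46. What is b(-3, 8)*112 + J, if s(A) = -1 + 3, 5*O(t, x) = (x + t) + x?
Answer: 1916/5 ≈ 383.20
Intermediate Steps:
J = 92
O(t, x) = t/5 + 2*x/5 (O(t, x) = ((x + t) + x)/5 = ((t + x) + x)/5 = (t + 2*x)/5 = t/5 + 2*x/5)
s(A) = 2
b(S, m) = 13/5 (b(S, m) = -3*((⅕)*(-5) + (⅖)*2) + 2 = -3*(-1 + ⅘) + 2 = -3*(-⅕) + 2 = ⅗ + 2 = 13/5)
b(-3, 8)*112 + J = (13/5)*112 + 92 = 1456/5 + 92 = 1916/5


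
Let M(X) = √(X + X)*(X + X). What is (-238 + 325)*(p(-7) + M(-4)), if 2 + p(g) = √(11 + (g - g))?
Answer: -174 + 87*√11 - 1392*I*√2 ≈ 114.55 - 1968.6*I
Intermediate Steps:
p(g) = -2 + √11 (p(g) = -2 + √(11 + (g - g)) = -2 + √(11 + 0) = -2 + √11)
M(X) = 2*√2*X^(3/2) (M(X) = √(2*X)*(2*X) = (√2*√X)*(2*X) = 2*√2*X^(3/2))
(-238 + 325)*(p(-7) + M(-4)) = (-238 + 325)*((-2 + √11) + 2*√2*(-4)^(3/2)) = 87*((-2 + √11) + 2*√2*(-8*I)) = 87*((-2 + √11) - 16*I*√2) = 87*(-2 + √11 - 16*I*√2) = -174 + 87*√11 - 1392*I*√2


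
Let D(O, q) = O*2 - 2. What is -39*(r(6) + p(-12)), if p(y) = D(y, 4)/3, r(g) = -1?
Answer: 377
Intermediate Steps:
D(O, q) = -2 + 2*O (D(O, q) = 2*O - 2 = -2 + 2*O)
p(y) = -⅔ + 2*y/3 (p(y) = (-2 + 2*y)/3 = (-2 + 2*y)*(⅓) = -⅔ + 2*y/3)
-39*(r(6) + p(-12)) = -39*(-1 + (-⅔ + (⅔)*(-12))) = -39*(-1 + (-⅔ - 8)) = -39*(-1 - 26/3) = -39*(-29/3) = 377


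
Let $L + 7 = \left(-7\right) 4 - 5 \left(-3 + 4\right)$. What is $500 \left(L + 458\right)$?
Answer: $209000$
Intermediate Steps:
$L = -40$ ($L = -7 - \left(28 + 5 \left(-3 + 4\right)\right) = -7 - 33 = -40$)
$500 \left(L + 458\right) = 500 \left(-40 + 458\right) = 500 \cdot 418 = 209000$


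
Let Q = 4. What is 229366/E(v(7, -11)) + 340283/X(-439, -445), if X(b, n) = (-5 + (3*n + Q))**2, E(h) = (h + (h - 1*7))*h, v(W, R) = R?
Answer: 409503006213/569381824 ≈ 719.21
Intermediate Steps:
E(h) = h*(-7 + 2*h) (E(h) = (h + (h - 7))*h = (h + (-7 + h))*h = (-7 + 2*h)*h = h*(-7 + 2*h))
X(b, n) = (-1 + 3*n)**2 (X(b, n) = (-5 + (3*n + 4))**2 = (-5 + (4 + 3*n))**2 = (-1 + 3*n)**2)
229366/E(v(7, -11)) + 340283/X(-439, -445) = 229366/((-11*(-7 + 2*(-11)))) + 340283/((-1 + 3*(-445))**2) = 229366/((-11*(-7 - 22))) + 340283/((-1 - 1335)**2) = 229366/((-11*(-29))) + 340283/((-1336)**2) = 229366/319 + 340283/1784896 = 409503006213/569381824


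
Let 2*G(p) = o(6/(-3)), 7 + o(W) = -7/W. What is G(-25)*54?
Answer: -189/2 ≈ -94.500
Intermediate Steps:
o(W) = -7 - 7/W
G(p) = -7/4 (G(p) = (-7 - 7/(6/(-3)))/2 = (-7 - 7/(6*(-⅓)))/2 = (-7 - 7/(-2))/2 = (-7 - 7*(-½))/2 = (-7 + 7/2)/2 = (½)*(-7/2) = -7/4)
G(-25)*54 = -7/4*54 = -189/2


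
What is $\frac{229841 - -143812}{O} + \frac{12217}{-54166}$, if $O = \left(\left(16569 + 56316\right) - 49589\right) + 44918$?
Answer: $\frac{1617159830}{307906627} \approx 5.2521$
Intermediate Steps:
$O = 68214$ ($O = \left(72885 - 49589\right) + 44918 = 23296 + 44918 = 68214$)
$\frac{229841 - -143812}{O} + \frac{12217}{-54166} = \frac{229841 - -143812}{68214} + \frac{12217}{-54166} = \left(229841 + 143812\right) \frac{1}{68214} + 12217 \left(- \frac{1}{54166}\right) = 373653 \cdot \frac{1}{68214} - \frac{12217}{54166} = \frac{124551}{22738} - \frac{12217}{54166} = \frac{1617159830}{307906627}$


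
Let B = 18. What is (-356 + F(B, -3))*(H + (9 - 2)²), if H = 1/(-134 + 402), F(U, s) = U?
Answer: -2219477/134 ≈ -16563.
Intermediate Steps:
H = 1/268 ≈ 0.0037313
(-356 + F(B, -3))*(H + (9 - 2)²) = (-356 + 18)*(1/268 + (9 - 2)²) = -338*(1/268 + 7²) = -338*(1/268 + 49) = -338*13133/268 = -2219477/134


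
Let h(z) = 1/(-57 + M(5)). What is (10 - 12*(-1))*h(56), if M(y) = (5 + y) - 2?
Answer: -22/49 ≈ -0.44898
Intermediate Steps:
M(y) = 3 + y
h(z) = -1/49 (h(z) = 1/(-57 + (3 + 5)) = 1/(-57 + 8) = 1/(-49) = -1/49)
(10 - 12*(-1))*h(56) = (10 - 12*(-1))*(-1/49) = (10 + 12)*(-1/49) = 22*(-1/49) = -22/49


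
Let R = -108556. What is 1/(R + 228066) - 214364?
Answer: -25618641639/119510 ≈ -2.1436e+5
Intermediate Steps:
1/(R + 228066) - 214364 = 1/(-108556 + 228066) - 214364 = 1/119510 - 214364 = -25618641639/119510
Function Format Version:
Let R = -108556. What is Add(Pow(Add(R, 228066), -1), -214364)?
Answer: Rational(-25618641639, 119510) ≈ -2.1436e+5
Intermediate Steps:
Add(Pow(Add(R, 228066), -1), -214364) = Add(Pow(Add(-108556, 228066), -1), -214364) = Add(Pow(119510, -1), -214364) = Add(Rational(1, 119510), -214364) = Rational(-25618641639, 119510)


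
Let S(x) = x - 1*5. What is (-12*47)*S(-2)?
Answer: 3948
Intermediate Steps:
S(x) = -5 + x (S(x) = x - 5 = -5 + x)
(-12*47)*S(-2) = (-12*47)*(-5 - 2) = -564*(-7) = 3948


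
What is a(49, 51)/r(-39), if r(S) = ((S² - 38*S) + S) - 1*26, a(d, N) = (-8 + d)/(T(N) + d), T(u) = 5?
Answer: 41/158652 ≈ 0.00025843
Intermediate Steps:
a(d, N) = (-8 + d)/(5 + d)
r(S) = -26 + S² - 37*S (r(S) = (S² - 37*S) - 26 = -26 + S² - 37*S)
a(49, 51)/r(-39) = ((-8 + 49)/(5 + 49))/(-26 + (-39)² - 37*(-39)) = (41/54)/(-26 + 1521 + 1443) = ((1/54)*41)/2938 = (41/54)*(1/2938) = 41/158652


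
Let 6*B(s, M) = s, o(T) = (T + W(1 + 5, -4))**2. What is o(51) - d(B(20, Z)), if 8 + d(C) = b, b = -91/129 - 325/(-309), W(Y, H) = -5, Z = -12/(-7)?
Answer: 9405662/4429 ≈ 2123.7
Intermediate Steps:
Z = 12/7 (Z = -12*(-1/7) = 12/7 ≈ 1.7143)
o(T) = (-5 + T)**2 (o(T) = (T - 5)**2 = (-5 + T)**2)
B(s, M) = s/6
b = 1534/4429 (b = -91*1/129 - 325*(-1/309) = -91/129 + 325/309 = 1534/4429 ≈ 0.34635)
d(C) = -33898/4429 (d(C) = -8 + 1534/4429 = -33898/4429)
o(51) - d(B(20, Z)) = (-5 + 51)**2 - 1*(-33898/4429) = 46**2 + 33898/4429 = 2116 + 33898/4429 = 9405662/4429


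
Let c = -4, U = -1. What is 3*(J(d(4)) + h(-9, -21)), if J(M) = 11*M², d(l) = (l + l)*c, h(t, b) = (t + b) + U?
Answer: 33699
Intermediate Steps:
h(t, b) = -1 + b + t (h(t, b) = (t + b) - 1 = (b + t) - 1 = -1 + b + t)
d(l) = -8*l (d(l) = (l + l)*(-4) = (2*l)*(-4) = -8*l)
3*(J(d(4)) + h(-9, -21)) = 3*(11*(-8*4)² + (-1 - 21 - 9)) = 3*(11*(-32)² - 31) = 3*(11*1024 - 31) = 3*(11264 - 31) = 3*11233 = 33699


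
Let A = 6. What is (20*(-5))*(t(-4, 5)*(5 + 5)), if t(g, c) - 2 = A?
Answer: -8000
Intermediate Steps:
t(g, c) = 8 (t(g, c) = 2 + 6 = 8)
(20*(-5))*(t(-4, 5)*(5 + 5)) = (20*(-5))*(8*(5 + 5)) = -800*10 = -100*80 = -8000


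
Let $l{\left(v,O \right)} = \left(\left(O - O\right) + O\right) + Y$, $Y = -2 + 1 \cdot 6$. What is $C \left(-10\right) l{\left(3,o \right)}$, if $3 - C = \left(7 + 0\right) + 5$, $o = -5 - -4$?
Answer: $270$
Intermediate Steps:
$o = -1$ ($o = -5 + 4 = -1$)
$C = -9$ ($C = 3 - \left(\left(7 + 0\right) + 5\right) = 3 - \left(7 + 5\right) = 3 - 12 = -9$)
$Y = 4$ ($Y = -2 + 6 = 4$)
$l{\left(v,O \right)} = 4 + O$ ($l{\left(v,O \right)} = \left(\left(O - O\right) + O\right) + 4 = \left(0 + O\right) + 4 = O + 4 = 4 + O$)
$C \left(-10\right) l{\left(3,o \right)} = \left(-9\right) \left(-10\right) \left(4 - 1\right) = 90 \cdot 3 = 270$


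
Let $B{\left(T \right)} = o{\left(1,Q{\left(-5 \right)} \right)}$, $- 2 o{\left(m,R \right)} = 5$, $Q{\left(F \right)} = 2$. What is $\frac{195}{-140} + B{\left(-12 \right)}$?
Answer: $- \frac{109}{28} \approx -3.8929$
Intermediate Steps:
$o{\left(m,R \right)} = - \frac{5}{2}$ ($o{\left(m,R \right)} = \left(- \frac{1}{2}\right) 5 = - \frac{5}{2}$)
$B{\left(T \right)} = - \frac{5}{2}$
$\frac{195}{-140} + B{\left(-12 \right)} = \frac{195}{-140} - \frac{5}{2} = 195 \left(- \frac{1}{140}\right) - \frac{5}{2} = - \frac{39}{28} - \frac{5}{2} = - \frac{109}{28}$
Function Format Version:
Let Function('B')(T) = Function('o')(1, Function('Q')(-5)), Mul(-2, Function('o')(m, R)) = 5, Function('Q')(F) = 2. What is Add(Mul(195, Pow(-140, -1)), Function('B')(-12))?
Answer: Rational(-109, 28) ≈ -3.8929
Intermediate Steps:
Function('o')(m, R) = Rational(-5, 2) (Function('o')(m, R) = Mul(Rational(-1, 2), 5) = Rational(-5, 2))
Function('B')(T) = Rational(-5, 2)
Add(Mul(195, Pow(-140, -1)), Function('B')(-12)) = Add(Mul(195, Pow(-140, -1)), Rational(-5, 2)) = Add(Mul(195, Rational(-1, 140)), Rational(-5, 2)) = Add(Rational(-39, 28), Rational(-5, 2)) = Rational(-109, 28)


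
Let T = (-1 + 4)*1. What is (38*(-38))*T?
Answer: -4332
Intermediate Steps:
T = 3 (T = 3*1 = 3)
(38*(-38))*T = (38*(-38))*3 = -1444*3 = -4332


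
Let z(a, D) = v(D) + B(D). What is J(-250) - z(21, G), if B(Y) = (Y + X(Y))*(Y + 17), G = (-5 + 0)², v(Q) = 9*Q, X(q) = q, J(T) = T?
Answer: -2575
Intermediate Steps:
G = 25 (G = (-5)² = 25)
B(Y) = 2*Y*(17 + Y) (B(Y) = (Y + Y)*(Y + 17) = (2*Y)*(17 + Y) = 2*Y*(17 + Y))
z(a, D) = 9*D + 2*D*(17 + D)
J(-250) - z(21, G) = -250 - 25*(43 + 2*25) = -250 - 25*(43 + 50) = -250 - 25*93 = -250 - 1*2325 = -250 - 2325 = -2575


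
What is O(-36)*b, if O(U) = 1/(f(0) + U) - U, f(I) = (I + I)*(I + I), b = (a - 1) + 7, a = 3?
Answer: 1295/4 ≈ 323.75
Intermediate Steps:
b = 9 (b = (3 - 1) + 7 = 2 + 7 = 9)
f(I) = 4*I**2 (f(I) = (2*I)*(2*I) = 4*I**2)
O(U) = 1/U - U (O(U) = 1/(4*0**2 + U) - U = 1/(4*0 + U) - U = 1/(0 + U) - U = 1/U - U)
O(-36)*b = (1/(-36) - 1*(-36))*9 = (-1/36 + 36)*9 = (1295/36)*9 = 1295/4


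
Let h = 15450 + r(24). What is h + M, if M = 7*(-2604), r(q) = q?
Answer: -2754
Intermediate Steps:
h = 15474 (h = 15450 + 24 = 15474)
M = -18228
h + M = 15474 - 18228 = -2754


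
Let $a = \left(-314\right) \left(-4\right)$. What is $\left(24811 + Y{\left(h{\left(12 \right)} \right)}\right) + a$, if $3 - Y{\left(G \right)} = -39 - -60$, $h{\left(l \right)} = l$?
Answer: $26049$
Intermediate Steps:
$a = 1256$
$Y{\left(G \right)} = -18$ ($Y{\left(G \right)} = 3 - \left(-39 - -60\right) = 3 - \left(-39 + 60\right) = 3 - 21 = -18$)
$\left(24811 + Y{\left(h{\left(12 \right)} \right)}\right) + a = \left(24811 - 18\right) + 1256 = 24793 + 1256 = 26049$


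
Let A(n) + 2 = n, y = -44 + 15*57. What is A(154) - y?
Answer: -659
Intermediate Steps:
y = 811 (y = -44 + 855 = 811)
A(n) = -2 + n
A(154) - y = (-2 + 154) - 1*811 = 152 - 811 = -659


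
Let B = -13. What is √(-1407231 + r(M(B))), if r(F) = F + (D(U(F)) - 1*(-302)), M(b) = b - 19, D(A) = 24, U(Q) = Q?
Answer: 7*I*√28713 ≈ 1186.1*I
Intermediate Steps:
M(b) = -19 + b
r(F) = 326 + F (r(F) = F + (24 - 1*(-302)) = F + (24 + 302) = F + 326 = 326 + F)
√(-1407231 + r(M(B))) = √(-1407231 + (326 + (-19 - 13))) = √(-1407231 + (326 - 32)) = √(-1407231 + 294) = √(-1406937) = 7*I*√28713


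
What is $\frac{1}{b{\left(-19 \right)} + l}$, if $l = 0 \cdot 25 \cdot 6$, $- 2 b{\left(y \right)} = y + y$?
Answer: $\frac{1}{19} \approx 0.052632$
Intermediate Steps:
$b{\left(y \right)} = - y$ ($b{\left(y \right)} = - \frac{y + y}{2} = - \frac{2 y}{2} = - y$)
$l = 0$ ($l = 0 \cdot 6 = 0$)
$\frac{1}{b{\left(-19 \right)} + l} = \frac{1}{\left(-1\right) \left(-19\right) + 0} = \frac{1}{19 + 0} = \frac{1}{19}$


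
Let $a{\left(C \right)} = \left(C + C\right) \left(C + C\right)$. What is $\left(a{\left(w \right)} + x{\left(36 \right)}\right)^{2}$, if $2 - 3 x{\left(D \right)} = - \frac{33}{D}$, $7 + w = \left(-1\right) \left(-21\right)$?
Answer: $\frac{798571081}{1296} \approx 6.1618 \cdot 10^{5}$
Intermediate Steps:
$w = 14$ ($w = -7 - -21 = -7 + 21 = 14$)
$x{\left(D \right)} = \frac{2}{3} + \frac{11}{D}$ ($x{\left(D \right)} = \frac{2}{3} - \frac{\left(-33\right) \frac{1}{D}}{3} = \frac{2}{3} + \frac{11}{D}$)
$a{\left(C \right)} = 4 C^{2}$ ($a{\left(C \right)} = 2 C 2 C = 4 C^{2}$)
$\left(a{\left(w \right)} + x{\left(36 \right)}\right)^{2} = \left(4 \cdot 14^{2} + \left(\frac{2}{3} + \frac{11}{36}\right)\right)^{2} = \left(4 \cdot 196 + \left(\frac{2}{3} + 11 \cdot \frac{1}{36}\right)\right)^{2} = \left(784 + \left(\frac{2}{3} + \frac{11}{36}\right)\right)^{2} = \left(784 + \frac{35}{36}\right)^{2} = \left(\frac{28259}{36}\right)^{2} = \frac{798571081}{1296}$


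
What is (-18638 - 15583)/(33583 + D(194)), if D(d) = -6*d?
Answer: -2013/1907 ≈ -1.0556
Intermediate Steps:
(-18638 - 15583)/(33583 + D(194)) = (-18638 - 15583)/(33583 - 6*194) = -34221/(33583 - 1164) = -34221/32419 = -34221*1/32419 = -2013/1907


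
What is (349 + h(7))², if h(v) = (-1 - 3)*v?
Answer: 103041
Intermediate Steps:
h(v) = -4*v
(349 + h(7))² = (349 - 4*7)² = (349 - 28)² = 321² = 103041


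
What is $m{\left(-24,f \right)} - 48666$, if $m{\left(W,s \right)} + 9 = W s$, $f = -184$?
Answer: $-44259$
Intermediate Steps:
$m{\left(W,s \right)} = -9 + W s$
$m{\left(-24,f \right)} - 48666 = \left(-9 - -4416\right) - 48666 = \left(-9 + 4416\right) - 48666 = 4407 - 48666 = -44259$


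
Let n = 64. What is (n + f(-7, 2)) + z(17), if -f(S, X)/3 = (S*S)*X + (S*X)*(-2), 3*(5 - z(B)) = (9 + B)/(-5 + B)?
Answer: -5575/18 ≈ -309.72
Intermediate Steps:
z(B) = 5 - (9 + B)/(3*(-5 + B))
f(S, X) = -3*X*S² + 6*S*X (f(S, X) = -3*((S*S)*X + (S*X)*(-2)) = -3*(S²*X - 2*S*X) = -3*(X*S² - 2*S*X) = -3*X*S² + 6*S*X)
(n + f(-7, 2)) + z(17) = (64 + 3*(-7)*2*(2 - 1*(-7))) + 14*(-6 + 17)/(3*(-5 + 17)) = (64 + 3*(-7)*2*(2 + 7)) + (14/3)*11/12 = (64 + 3*(-7)*2*9) + (14/3)*(1/12)*11 = (64 - 378) + 77/18 = -314 + 77/18 = -5575/18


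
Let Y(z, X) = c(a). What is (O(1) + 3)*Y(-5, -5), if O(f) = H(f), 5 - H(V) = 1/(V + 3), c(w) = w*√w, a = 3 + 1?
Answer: 62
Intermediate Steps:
a = 4
c(w) = w^(3/2)
Y(z, X) = 8 (Y(z, X) = 4^(3/2) = 8)
H(V) = 5 - 1/(3 + V) (H(V) = 5 - 1/(V + 3) = 5 - 1/(3 + V))
O(f) = (14 + 5*f)/(3 + f)
(O(1) + 3)*Y(-5, -5) = ((14 + 5*1)/(3 + 1) + 3)*8 = ((14 + 5)/4 + 3)*8 = ((¼)*19 + 3)*8 = (19/4 + 3)*8 = (31/4)*8 = 62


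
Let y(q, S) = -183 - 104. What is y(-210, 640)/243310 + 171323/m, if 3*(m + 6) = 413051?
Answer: 124935256919/100495059230 ≈ 1.2432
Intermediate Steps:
m = 413033/3 (m = -6 + (⅓)*413051 = -6 + 413051/3 = 413033/3 ≈ 1.3768e+5)
y(q, S) = -287
y(-210, 640)/243310 + 171323/m = -287/243310 + 171323/(413033/3) = -287*1/243310 + 171323*(3/413033) = -287/243310 + 513969/413033 = 124935256919/100495059230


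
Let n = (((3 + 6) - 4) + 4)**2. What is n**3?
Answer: 531441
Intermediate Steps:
n = 81 (n = ((9 - 4) + 4)**2 = (5 + 4)**2 = 9**2 = 81)
n**3 = 81**3 = 531441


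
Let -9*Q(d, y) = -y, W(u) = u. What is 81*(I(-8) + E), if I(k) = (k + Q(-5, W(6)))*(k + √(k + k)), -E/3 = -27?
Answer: 11313 - 2376*I ≈ 11313.0 - 2376.0*I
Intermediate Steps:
E = 81 (E = -3*(-27) = 81)
Q(d, y) = y/9 (Q(d, y) = -(-1)*y/9 = y/9)
I(k) = (⅔ + k)*(k + √2*√k) (I(k) = (k + (⅑)*6)*(k + √(k + k)) = (k + ⅔)*(k + √(2*k)) = (⅔ + k)*(k + √2*√k))
81*(I(-8) + E) = 81*(((-8)² + (⅔)*(-8) + √2*(-8)^(3/2) + 2*√2*√(-8)/3) + 81) = 81*((64 - 16/3 + √2*(-16*I*√2) + 2*√2*(2*I*√2)/3) + 81) = 81*((64 - 16/3 - 32*I + 8*I/3) + 81) = 81*((176/3 - 88*I/3) + 81) = 81*(419/3 - 88*I/3) = 11313 - 2376*I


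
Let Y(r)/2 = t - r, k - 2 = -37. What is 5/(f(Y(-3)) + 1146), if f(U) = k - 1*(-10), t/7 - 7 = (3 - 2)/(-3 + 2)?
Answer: 5/1121 ≈ 0.0044603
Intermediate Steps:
t = 42 (t = 49 + 7*((3 - 2)/(-3 + 2)) = 49 + 7*(1/(-1)) = 49 + 7*(1*(-1)) = 49 + 7*(-1) = 49 - 7 = 42)
k = -35 (k = 2 - 37 = -35)
Y(r) = 84 - 2*r (Y(r) = 2*(42 - r) = 84 - 2*r)
f(U) = -25 (f(U) = -35 - 1*(-10) = -35 + 10 = -25)
5/(f(Y(-3)) + 1146) = 5/(-25 + 1146) = 5/1121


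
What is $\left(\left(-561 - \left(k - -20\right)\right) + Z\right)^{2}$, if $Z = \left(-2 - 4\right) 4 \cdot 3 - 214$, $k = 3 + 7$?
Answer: $769129$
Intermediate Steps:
$k = 10$
$Z = -286$ ($Z = \left(-2 - 4\right) 4 \cdot 3 - 214 = \left(-6\right) 4 \cdot 3 - 214 = \left(-24\right) 3 - 214 = -72 - 214 = -286$)
$\left(\left(-561 - \left(k - -20\right)\right) + Z\right)^{2} = \left(\left(-561 - \left(10 - -20\right)\right) - 286\right)^{2} = \left(\left(-561 - \left(10 + 20\right)\right) - 286\right)^{2} = \left(\left(-561 - 30\right) - 286\right)^{2} = \left(-591 - 286\right)^{2} = \left(-877\right)^{2} = 769129$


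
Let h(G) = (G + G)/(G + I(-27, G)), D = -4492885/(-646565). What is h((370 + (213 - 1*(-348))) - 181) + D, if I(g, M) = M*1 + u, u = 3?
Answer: 514843577/64785813 ≈ 7.9469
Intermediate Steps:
D = 898577/129313 (D = -4492885*(-1/646565) = 898577/129313 ≈ 6.9489)
I(g, M) = 3 + M (I(g, M) = M*1 + 3 = M + 3 = 3 + M)
h(G) = 2*G/(3 + 2*G) (h(G) = (G + G)/(G + (3 + G)) = (2*G)/(3 + 2*G) = 2*G/(3 + 2*G))
h((370 + (213 - 1*(-348))) - 181) + D = 2*((370 + (213 - 1*(-348))) - 181)/(3 + 2*((370 + (213 - 1*(-348))) - 181)) + 898577/129313 = 2*((370 + (213 + 348)) - 181)/(3 + 2*((370 + (213 + 348)) - 181)) + 898577/129313 = 2*((370 + 561) - 181)/(3 + 2*((370 + 561) - 181)) + 898577/129313 = 2*(931 - 181)/(3 + 2*(931 - 181)) + 898577/129313 = 2*750/(3 + 2*750) + 898577/129313 = 2*750/(3 + 1500) + 898577/129313 = 2*750/1503 + 898577/129313 = 2*750*(1/1503) + 898577/129313 = 500/501 + 898577/129313 = 514843577/64785813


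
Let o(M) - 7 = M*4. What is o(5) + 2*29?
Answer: 85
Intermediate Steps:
o(M) = 7 + 4*M (o(M) = 7 + M*4 = 7 + 4*M)
o(5) + 2*29 = (7 + 4*5) + 2*29 = (7 + 20) + 58 = 27 + 58 = 85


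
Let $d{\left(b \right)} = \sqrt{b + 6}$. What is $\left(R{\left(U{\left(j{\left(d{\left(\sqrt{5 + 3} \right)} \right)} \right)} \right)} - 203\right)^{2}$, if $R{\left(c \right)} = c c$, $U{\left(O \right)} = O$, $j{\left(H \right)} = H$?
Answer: $38817 - 788 \sqrt{2} \approx 37703.0$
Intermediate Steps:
$d{\left(b \right)} = \sqrt{6 + b}$
$R{\left(c \right)} = c^{2}$
$\left(R{\left(U{\left(j{\left(d{\left(\sqrt{5 + 3} \right)} \right)} \right)} \right)} - 203\right)^{2} = \left(\left(\sqrt{6 + \sqrt{5 + 3}}\right)^{2} - 203\right)^{2} = \left(\left(\sqrt{6 + \sqrt{8}}\right)^{2} - 203\right)^{2} = \left(\left(\sqrt{6 + 2 \sqrt{2}}\right)^{2} - 203\right)^{2} = \left(\left(6 + 2 \sqrt{2}\right) - 203\right)^{2} = \left(-197 + 2 \sqrt{2}\right)^{2}$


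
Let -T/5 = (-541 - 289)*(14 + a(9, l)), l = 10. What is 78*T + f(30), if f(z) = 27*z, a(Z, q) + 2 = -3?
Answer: 2914110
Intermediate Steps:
a(Z, q) = -5 (a(Z, q) = -2 - 3 = -5)
T = 37350 (T = -5*(-541 - 289)*(14 - 5) = -(-4150)*9 = -5*(-7470) = 37350)
78*T + f(30) = 78*37350 + 27*30 = 2913300 + 810 = 2914110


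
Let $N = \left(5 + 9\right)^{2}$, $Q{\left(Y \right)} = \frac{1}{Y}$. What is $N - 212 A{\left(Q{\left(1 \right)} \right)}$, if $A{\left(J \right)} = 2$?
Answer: $-228$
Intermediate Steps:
$N = 196$ ($N = 14^{2} = 196$)
$N - 212 A{\left(Q{\left(1 \right)} \right)} = 196 - 424 = -228$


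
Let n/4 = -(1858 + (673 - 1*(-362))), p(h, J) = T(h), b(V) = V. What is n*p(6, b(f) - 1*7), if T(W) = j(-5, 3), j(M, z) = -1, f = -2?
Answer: 11572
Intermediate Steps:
T(W) = -1
p(h, J) = -1
n = -11572 (n = 4*(-(1858 + (673 - 1*(-362)))) = 4*(-(1858 + (673 + 362))) = 4*(-(1858 + 1035)) = 4*(-1*2893) = 4*(-2893) = -11572)
n*p(6, b(f) - 1*7) = -11572*(-1) = 11572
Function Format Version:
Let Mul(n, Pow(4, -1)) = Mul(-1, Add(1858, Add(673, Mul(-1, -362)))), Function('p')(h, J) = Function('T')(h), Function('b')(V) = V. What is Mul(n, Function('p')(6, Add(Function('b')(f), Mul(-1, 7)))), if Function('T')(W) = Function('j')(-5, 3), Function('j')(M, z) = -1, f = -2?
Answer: 11572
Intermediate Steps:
Function('T')(W) = -1
Function('p')(h, J) = -1
n = -11572 (n = Mul(4, Mul(-1, Add(1858, Add(673, Mul(-1, -362))))) = Mul(4, Mul(-1, Add(1858, Add(673, 362)))) = Mul(4, Mul(-1, Add(1858, 1035))) = Mul(4, Mul(-1, 2893)) = Mul(4, -2893) = -11572)
Mul(n, Function('p')(6, Add(Function('b')(f), Mul(-1, 7)))) = Mul(-11572, -1) = 11572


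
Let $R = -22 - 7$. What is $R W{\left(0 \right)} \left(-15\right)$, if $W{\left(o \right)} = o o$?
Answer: $0$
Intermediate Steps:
$R = -29$
$W{\left(o \right)} = o^{2}$
$R W{\left(0 \right)} \left(-15\right) = - 29 \cdot 0^{2} \left(-15\right) = \left(-29\right) 0 \left(-15\right) = 0 \left(-15\right) = 0$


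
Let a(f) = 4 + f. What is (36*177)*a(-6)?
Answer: -12744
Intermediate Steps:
(36*177)*a(-6) = (36*177)*(4 - 6) = 6372*(-2) = -12744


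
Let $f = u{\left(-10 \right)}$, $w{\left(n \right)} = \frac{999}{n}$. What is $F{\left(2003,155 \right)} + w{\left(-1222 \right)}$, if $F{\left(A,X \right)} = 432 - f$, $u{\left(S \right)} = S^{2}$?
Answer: $\frac{404705}{1222} \approx 331.18$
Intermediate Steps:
$f = 100$ ($f = \left(-10\right)^{2} = 100$)
$F{\left(A,X \right)} = 332$ ($F{\left(A,X \right)} = 432 - 100 = 332$)
$F{\left(2003,155 \right)} + w{\left(-1222 \right)} = 332 + \frac{999}{-1222} = 332 + 999 \left(- \frac{1}{1222}\right) = 332 - \frac{999}{1222} = \frac{404705}{1222}$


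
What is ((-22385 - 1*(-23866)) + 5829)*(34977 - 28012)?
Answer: 50914150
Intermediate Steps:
((-22385 - 1*(-23866)) + 5829)*(34977 - 28012) = ((-22385 + 23866) + 5829)*6965 = (1481 + 5829)*6965 = 7310*6965 = 50914150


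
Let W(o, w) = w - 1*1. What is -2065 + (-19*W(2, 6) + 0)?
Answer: -2160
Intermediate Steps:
W(o, w) = -1 + w (W(o, w) = w - 1 = -1 + w)
-2065 + (-19*W(2, 6) + 0) = -2065 + (-19*(-1 + 6) + 0) = -2065 + (-19*5 + 0) = -2065 + (-95 + 0) = -2065 - 95 = -2160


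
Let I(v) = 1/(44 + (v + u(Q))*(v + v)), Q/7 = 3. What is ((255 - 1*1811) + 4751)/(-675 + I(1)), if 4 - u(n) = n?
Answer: -38340/8099 ≈ -4.7339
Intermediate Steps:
Q = 21 (Q = 7*3 = 21)
u(n) = 4 - n
I(v) = 1/(44 + 2*v*(-17 + v)) (I(v) = 1/(44 + (v + (4 - 1*21))*(v + v)) = 1/(44 + (v + (4 - 21))*(2*v)) = 1/(44 + (v - 17)*(2*v)) = 1/(44 + (-17 + v)*(2*v)) = 1/(44 + 2*v*(-17 + v)))
((255 - 1*1811) + 4751)/(-675 + I(1)) = ((255 - 1*1811) + 4751)/(-675 + 1/(2*(22 + 1² - 17*1))) = ((255 - 1811) + 4751)/(-675 + 1/(2*(22 + 1 - 17))) = (-1556 + 4751)/(-675 + (½)/6) = 3195/(-675 + (½)*(⅙)) = 3195/(-675 + 1/12) = 3195/(-8099/12) = 3195*(-12/8099) = -38340/8099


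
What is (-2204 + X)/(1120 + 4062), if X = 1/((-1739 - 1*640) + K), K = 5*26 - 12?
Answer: -4983245/11716502 ≈ -0.42532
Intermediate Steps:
K = 118 (K = 130 - 12 = 118)
X = -1/2261 (X = 1/((-1739 - 1*640) + 118) = 1/((-1739 - 640) + 118) = 1/(-2379 + 118) = 1/(-2261) = -1/2261 ≈ -0.00044228)
(-2204 + X)/(1120 + 4062) = (-2204 - 1/2261)/(1120 + 4062) = -4983245/2261/5182 = -4983245/2261*1/5182 = -4983245/11716502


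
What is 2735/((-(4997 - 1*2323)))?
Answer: -2735/2674 ≈ -1.0228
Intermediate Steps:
2735/((-(4997 - 1*2323))) = 2735/((-(4997 - 2323))) = 2735/((-1*2674)) = 2735/(-2674) = 2735*(-1/2674) = -2735/2674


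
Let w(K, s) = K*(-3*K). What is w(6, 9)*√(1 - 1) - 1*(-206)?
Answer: 206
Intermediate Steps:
w(K, s) = -3*K²
w(6, 9)*√(1 - 1) - 1*(-206) = (-3*6²)*√(1 - 1) - 1*(-206) = (-3*36)*√0 + 206 = -108*0 + 206 = 0 + 206 = 206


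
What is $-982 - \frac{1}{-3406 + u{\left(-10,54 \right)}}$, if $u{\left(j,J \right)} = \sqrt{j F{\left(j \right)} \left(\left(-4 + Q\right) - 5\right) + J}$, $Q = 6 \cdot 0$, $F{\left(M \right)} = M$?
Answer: $- \frac{5696424159}{5800841} + \frac{3 i \sqrt{94}}{11601682} \approx -982.0 + 2.5071 \cdot 10^{-6} i$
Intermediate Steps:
$Q = 0$
$u{\left(j,J \right)} = \sqrt{J - 9 j^{2}}$ ($u{\left(j,J \right)} = \sqrt{j j \left(\left(-4 + 0\right) - 5\right) + J} = \sqrt{j^{2} \left(-4 - 5\right) + J} = \sqrt{j^{2} \left(-9\right) + J} = \sqrt{- 9 j^{2} + J} = \sqrt{J - 9 j^{2}}$)
$-982 - \frac{1}{-3406 + u{\left(-10,54 \right)}} = -982 - \frac{1}{-3406 + \sqrt{54 - 9 \left(-10\right)^{2}}} = -982 - \frac{1}{-3406 + \sqrt{54 - 900}} = -982 - \frac{1}{-3406 + \sqrt{-846}} = -982 - \frac{1}{-3406 + 3 i \sqrt{94}}$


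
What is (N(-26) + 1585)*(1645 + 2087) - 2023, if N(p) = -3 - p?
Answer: 5999033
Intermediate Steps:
(N(-26) + 1585)*(1645 + 2087) - 2023 = ((-3 - 1*(-26)) + 1585)*(1645 + 2087) - 2023 = ((-3 + 26) + 1585)*3732 - 2023 = (23 + 1585)*3732 - 2023 = 1608*3732 - 2023 = 6001056 - 2023 = 5999033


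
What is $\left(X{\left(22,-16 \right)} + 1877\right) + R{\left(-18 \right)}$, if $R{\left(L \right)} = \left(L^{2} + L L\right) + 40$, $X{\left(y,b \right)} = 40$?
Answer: $2605$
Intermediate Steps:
$R{\left(L \right)} = 40 + 2 L^{2}$ ($R{\left(L \right)} = \left(L^{2} + L^{2}\right) + 40 = 2 L^{2} + 40 = 40 + 2 L^{2}$)
$\left(X{\left(22,-16 \right)} + 1877\right) + R{\left(-18 \right)} = \left(40 + 1877\right) + \left(40 + 2 \left(-18\right)^{2}\right) = 1917 + \left(40 + 2 \cdot 324\right) = 1917 + \left(40 + 648\right) = 1917 + 688 = 2605$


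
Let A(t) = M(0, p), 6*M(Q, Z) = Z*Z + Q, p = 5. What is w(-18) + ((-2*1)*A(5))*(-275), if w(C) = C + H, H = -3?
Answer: 6812/3 ≈ 2270.7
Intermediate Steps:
M(Q, Z) = Q/6 + Z²/6 (M(Q, Z) = (Z*Z + Q)/6 = (Z² + Q)/6 = (Q + Z²)/6 = Q/6 + Z²/6)
A(t) = 25/6 (A(t) = (⅙)*0 + (⅙)*5² = 0 + (⅙)*25 = 0 + 25/6 = 25/6)
w(C) = -3 + C (w(C) = C - 3 = -3 + C)
w(-18) + ((-2*1)*A(5))*(-275) = (-3 - 18) + (-2*1*(25/6))*(-275) = -21 - 2*25/6*(-275) = -21 - 25/3*(-275) = -21 + 6875/3 = 6812/3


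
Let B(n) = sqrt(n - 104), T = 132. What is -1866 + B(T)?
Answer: -1866 + 2*sqrt(7) ≈ -1860.7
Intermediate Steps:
B(n) = sqrt(-104 + n)
-1866 + B(T) = -1866 + sqrt(-104 + 132) = -1866 + sqrt(28) = -1866 + 2*sqrt(7)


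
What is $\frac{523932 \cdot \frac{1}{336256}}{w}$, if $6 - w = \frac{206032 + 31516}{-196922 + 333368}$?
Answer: $\frac{8936053209}{24425972096} \approx 0.36584$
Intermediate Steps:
$w = \frac{290564}{68223}$ ($w = 6 - \frac{206032 + 31516}{-196922 + 333368} = 6 - \frac{237548}{136446} = 6 - 237548 \cdot \frac{1}{136446} = 6 - \frac{118774}{68223} = \frac{290564}{68223} \approx 4.259$)
$\frac{523932 \cdot \frac{1}{336256}}{w} = \frac{523932 \cdot \frac{1}{336256}}{\frac{290564}{68223}} = 523932 \cdot \frac{1}{336256} \cdot \frac{68223}{290564} = \frac{130983}{84064} \cdot \frac{68223}{290564} = \frac{8936053209}{24425972096}$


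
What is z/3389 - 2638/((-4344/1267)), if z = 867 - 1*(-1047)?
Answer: 31313605/40668 ≈ 769.98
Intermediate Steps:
z = 1914 (z = 867 + 1047 = 1914)
z/3389 - 2638/((-4344/1267)) = 1914/3389 - 2638/((-4344/1267)) = 1914*(1/3389) - 2638/((-4344*1/1267)) = 1914/3389 - 2638/(-24/7) = 1914/3389 - 2638*(-7/24) = 1914/3389 + 9233/12 = 31313605/40668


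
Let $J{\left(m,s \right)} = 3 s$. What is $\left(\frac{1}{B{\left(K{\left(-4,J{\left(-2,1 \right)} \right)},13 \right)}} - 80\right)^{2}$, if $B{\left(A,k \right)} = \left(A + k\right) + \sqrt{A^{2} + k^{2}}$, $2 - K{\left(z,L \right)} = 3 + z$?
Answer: $\frac{19369177}{3042} + \frac{3112 \sqrt{178}}{1521} \approx 6394.5$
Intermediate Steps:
$K{\left(z,L \right)} = -1 - z$ ($K{\left(z,L \right)} = 2 - \left(3 + z\right) = -1 - z$)
$B{\left(A,k \right)} = A + k + \sqrt{A^{2} + k^{2}}$
$\left(\frac{1}{B{\left(K{\left(-4,J{\left(-2,1 \right)} \right)},13 \right)}} - 80\right)^{2} = \left(\frac{1}{\left(-1 - -4\right) + 13 + \sqrt{\left(-1 - -4\right)^{2} + 13^{2}}} - 80\right)^{2} = \left(\frac{1}{\left(-1 + 4\right) + 13 + \sqrt{\left(-1 + 4\right)^{2} + 169}} - 80\right)^{2} = \left(\frac{1}{3 + 13 + \sqrt{3^{2} + 169}} - 80\right)^{2} = \left(\frac{1}{3 + 13 + \sqrt{9 + 169}} - 80\right)^{2} = \left(\frac{1}{3 + 13 + \sqrt{178}} - 80\right)^{2} = \left(\frac{1}{16 + \sqrt{178}} - 80\right)^{2} = \left(-80 + \frac{1}{16 + \sqrt{178}}\right)^{2}$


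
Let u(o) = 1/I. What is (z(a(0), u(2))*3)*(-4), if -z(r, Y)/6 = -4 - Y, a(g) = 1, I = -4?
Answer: -270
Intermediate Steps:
u(o) = -¼ (u(o) = 1/(-4) = 1*(-¼) = -¼)
z(r, Y) = 24 + 6*Y (z(r, Y) = -6*(-4 - Y) = 24 + 6*Y)
(z(a(0), u(2))*3)*(-4) = ((24 + 6*(-¼))*3)*(-4) = ((24 - 3/2)*3)*(-4) = ((45/2)*3)*(-4) = (135/2)*(-4) = -270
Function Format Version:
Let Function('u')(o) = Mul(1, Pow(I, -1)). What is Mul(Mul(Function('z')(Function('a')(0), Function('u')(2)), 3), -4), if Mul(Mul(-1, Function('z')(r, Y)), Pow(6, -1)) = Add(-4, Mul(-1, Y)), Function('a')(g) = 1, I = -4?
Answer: -270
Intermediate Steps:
Function('u')(o) = Rational(-1, 4) (Function('u')(o) = Mul(1, Pow(-4, -1)) = Mul(1, Rational(-1, 4)) = Rational(-1, 4))
Function('z')(r, Y) = Add(24, Mul(6, Y)) (Function('z')(r, Y) = Mul(-6, Add(-4, Mul(-1, Y))) = Add(24, Mul(6, Y)))
Mul(Mul(Function('z')(Function('a')(0), Function('u')(2)), 3), -4) = Mul(Mul(Add(24, Mul(6, Rational(-1, 4))), 3), -4) = Mul(Mul(Add(24, Rational(-3, 2)), 3), -4) = Mul(Mul(Rational(45, 2), 3), -4) = Mul(Rational(135, 2), -4) = -270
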